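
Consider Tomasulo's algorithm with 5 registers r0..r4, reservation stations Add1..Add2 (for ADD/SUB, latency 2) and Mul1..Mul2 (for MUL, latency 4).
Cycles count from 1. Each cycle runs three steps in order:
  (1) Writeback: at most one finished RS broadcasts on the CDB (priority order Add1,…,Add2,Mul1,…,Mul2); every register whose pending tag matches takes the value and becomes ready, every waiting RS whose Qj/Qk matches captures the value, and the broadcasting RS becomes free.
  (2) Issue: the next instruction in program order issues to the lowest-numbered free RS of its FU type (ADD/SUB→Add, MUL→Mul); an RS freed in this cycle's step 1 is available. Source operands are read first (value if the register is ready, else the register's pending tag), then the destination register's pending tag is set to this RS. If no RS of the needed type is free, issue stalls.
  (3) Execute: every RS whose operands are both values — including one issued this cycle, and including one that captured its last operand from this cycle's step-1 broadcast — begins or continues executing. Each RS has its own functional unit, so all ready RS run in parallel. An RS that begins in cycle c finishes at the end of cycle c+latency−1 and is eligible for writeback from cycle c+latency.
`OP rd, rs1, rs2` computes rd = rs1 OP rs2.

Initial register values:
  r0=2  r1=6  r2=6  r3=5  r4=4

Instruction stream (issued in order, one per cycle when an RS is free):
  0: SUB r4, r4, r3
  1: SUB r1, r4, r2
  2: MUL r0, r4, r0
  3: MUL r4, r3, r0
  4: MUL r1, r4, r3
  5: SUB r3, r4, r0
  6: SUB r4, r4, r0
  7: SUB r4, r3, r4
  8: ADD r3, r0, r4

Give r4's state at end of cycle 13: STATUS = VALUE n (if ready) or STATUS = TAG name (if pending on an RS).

STATUS = TAG Add1

c1: issue SUB r4<-Add1 | r0:2,r1:6,r2:6,r3:5,r4:Add1
c2: issue SUB r1<-Add2 | r0:2,r1:Add2,r2:6,r3:5,r4:Add1
c3: CDB Add1=-1; issue MUL r0<-Mul1 | r0:Mul1,r1:Add2,r2:6,r3:5,r4:-1
c4: issue MUL r4<-Mul2 | r0:Mul1,r1:Add2,r2:6,r3:5,r4:Mul2
c5: CDB Add2=-7; stall | r0:Mul1,r1:-7,r2:6,r3:5,r4:Mul2
c6: stall | r0:Mul1,r1:-7,r2:6,r3:5,r4:Mul2
c7: CDB Mul1=-2; issue MUL r1<-Mul1 | r0:-2,r1:Mul1,r2:6,r3:5,r4:Mul2
c8: issue SUB r3<-Add1 | r0:-2,r1:Mul1,r2:6,r3:Add1,r4:Mul2
c9: issue SUB r4<-Add2 | r0:-2,r1:Mul1,r2:6,r3:Add1,r4:Add2
c10: stall | r0:-2,r1:Mul1,r2:6,r3:Add1,r4:Add2
c11: CDB Mul2=-10; stall | r0:-2,r1:Mul1,r2:6,r3:Add1,r4:Add2
c12: stall | r0:-2,r1:Mul1,r2:6,r3:Add1,r4:Add2
c13: CDB Add1=-8; issue SUB r4<-Add1 | r0:-2,r1:Mul1,r2:6,r3:-8,r4:Add1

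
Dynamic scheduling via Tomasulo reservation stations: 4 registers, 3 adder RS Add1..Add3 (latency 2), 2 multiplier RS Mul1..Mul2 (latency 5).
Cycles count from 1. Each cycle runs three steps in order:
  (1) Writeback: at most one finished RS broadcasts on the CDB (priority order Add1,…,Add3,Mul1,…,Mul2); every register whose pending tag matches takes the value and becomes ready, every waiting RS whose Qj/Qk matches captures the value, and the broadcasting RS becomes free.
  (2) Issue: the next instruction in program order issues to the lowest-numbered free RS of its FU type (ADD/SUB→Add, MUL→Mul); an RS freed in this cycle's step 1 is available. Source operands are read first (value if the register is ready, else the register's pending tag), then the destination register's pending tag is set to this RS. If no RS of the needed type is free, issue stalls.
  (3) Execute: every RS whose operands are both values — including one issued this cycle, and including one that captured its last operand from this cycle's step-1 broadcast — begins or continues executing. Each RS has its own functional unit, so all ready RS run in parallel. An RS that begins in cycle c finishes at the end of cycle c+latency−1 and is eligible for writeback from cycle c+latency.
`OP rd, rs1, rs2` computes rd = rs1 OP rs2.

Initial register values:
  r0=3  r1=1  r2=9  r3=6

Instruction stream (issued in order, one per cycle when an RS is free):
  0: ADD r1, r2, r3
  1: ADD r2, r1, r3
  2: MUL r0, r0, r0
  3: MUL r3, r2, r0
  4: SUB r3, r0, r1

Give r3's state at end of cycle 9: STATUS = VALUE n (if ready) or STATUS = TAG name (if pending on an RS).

cycle 1: issue ADD r1<-Add1 // r0:3,r1:Add1,r2:9,r3:6
cycle 2: issue ADD r2<-Add2 // r0:3,r1:Add1,r2:Add2,r3:6
cycle 3: CDB Add1=15; issue MUL r0<-Mul1 // r0:Mul1,r1:15,r2:Add2,r3:6
cycle 4: issue MUL r3<-Mul2 // r0:Mul1,r1:15,r2:Add2,r3:Mul2
cycle 5: CDB Add2=21; issue SUB r3<-Add1 // r0:Mul1,r1:15,r2:21,r3:Add1
cycle 6: - // r0:Mul1,r1:15,r2:21,r3:Add1
cycle 7: - // r0:Mul1,r1:15,r2:21,r3:Add1
cycle 8: CDB Mul1=9 // r0:9,r1:15,r2:21,r3:Add1
cycle 9: - // r0:9,r1:15,r2:21,r3:Add1

STATUS = TAG Add1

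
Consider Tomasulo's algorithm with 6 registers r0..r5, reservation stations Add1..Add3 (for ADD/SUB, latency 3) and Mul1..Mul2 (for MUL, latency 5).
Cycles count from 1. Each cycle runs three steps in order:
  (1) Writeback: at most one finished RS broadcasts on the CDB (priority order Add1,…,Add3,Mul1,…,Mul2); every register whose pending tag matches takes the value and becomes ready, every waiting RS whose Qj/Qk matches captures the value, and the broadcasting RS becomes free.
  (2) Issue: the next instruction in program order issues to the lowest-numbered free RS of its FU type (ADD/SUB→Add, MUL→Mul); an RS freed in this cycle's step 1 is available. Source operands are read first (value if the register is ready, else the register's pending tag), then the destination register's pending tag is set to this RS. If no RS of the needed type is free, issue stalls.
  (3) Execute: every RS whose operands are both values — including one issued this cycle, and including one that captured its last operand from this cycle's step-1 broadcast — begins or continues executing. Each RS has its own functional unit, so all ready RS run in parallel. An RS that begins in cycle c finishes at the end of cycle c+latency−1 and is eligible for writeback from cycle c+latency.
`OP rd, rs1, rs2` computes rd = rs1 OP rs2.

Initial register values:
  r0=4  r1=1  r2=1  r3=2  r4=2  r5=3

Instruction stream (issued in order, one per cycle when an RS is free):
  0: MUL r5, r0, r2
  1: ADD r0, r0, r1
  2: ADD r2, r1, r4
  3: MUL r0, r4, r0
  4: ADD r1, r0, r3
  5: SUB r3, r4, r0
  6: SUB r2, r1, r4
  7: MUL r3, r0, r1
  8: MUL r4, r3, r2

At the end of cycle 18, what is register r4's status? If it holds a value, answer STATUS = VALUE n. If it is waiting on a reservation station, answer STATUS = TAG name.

STATUS = TAG Mul2

  c1: issue MUL r5<-Mul1  regs: r0:4,r1:1,r2:1,r3:2,r4:2,r5:Mul1
  c2: issue ADD r0<-Add1  regs: r0:Add1,r1:1,r2:1,r3:2,r4:2,r5:Mul1
  c3: issue ADD r2<-Add2  regs: r0:Add1,r1:1,r2:Add2,r3:2,r4:2,r5:Mul1
  c4: issue MUL r0<-Mul2  regs: r0:Mul2,r1:1,r2:Add2,r3:2,r4:2,r5:Mul1
  c5: CDB Add1=5; issue ADD r1<-Add1  regs: r0:Mul2,r1:Add1,r2:Add2,r3:2,r4:2,r5:Mul1
  c6: CDB Add2=3; issue SUB r3<-Add2  regs: r0:Mul2,r1:Add1,r2:3,r3:Add2,r4:2,r5:Mul1
  c7: CDB Mul1=4; issue SUB r2<-Add3  regs: r0:Mul2,r1:Add1,r2:Add3,r3:Add2,r4:2,r5:4
  c8: issue MUL r3<-Mul1  regs: r0:Mul2,r1:Add1,r2:Add3,r3:Mul1,r4:2,r5:4
  c9: stall  regs: r0:Mul2,r1:Add1,r2:Add3,r3:Mul1,r4:2,r5:4
  c10: CDB Mul2=10; issue MUL r4<-Mul2  regs: r0:10,r1:Add1,r2:Add3,r3:Mul1,r4:Mul2,r5:4
  c11: -  regs: r0:10,r1:Add1,r2:Add3,r3:Mul1,r4:Mul2,r5:4
  c12: -  regs: r0:10,r1:Add1,r2:Add3,r3:Mul1,r4:Mul2,r5:4
  c13: CDB Add1=12  regs: r0:10,r1:12,r2:Add3,r3:Mul1,r4:Mul2,r5:4
  c14: CDB Add2=-8  regs: r0:10,r1:12,r2:Add3,r3:Mul1,r4:Mul2,r5:4
  c15: -  regs: r0:10,r1:12,r2:Add3,r3:Mul1,r4:Mul2,r5:4
  c16: CDB Add3=10  regs: r0:10,r1:12,r2:10,r3:Mul1,r4:Mul2,r5:4
  c17: -  regs: r0:10,r1:12,r2:10,r3:Mul1,r4:Mul2,r5:4
  c18: CDB Mul1=120  regs: r0:10,r1:12,r2:10,r3:120,r4:Mul2,r5:4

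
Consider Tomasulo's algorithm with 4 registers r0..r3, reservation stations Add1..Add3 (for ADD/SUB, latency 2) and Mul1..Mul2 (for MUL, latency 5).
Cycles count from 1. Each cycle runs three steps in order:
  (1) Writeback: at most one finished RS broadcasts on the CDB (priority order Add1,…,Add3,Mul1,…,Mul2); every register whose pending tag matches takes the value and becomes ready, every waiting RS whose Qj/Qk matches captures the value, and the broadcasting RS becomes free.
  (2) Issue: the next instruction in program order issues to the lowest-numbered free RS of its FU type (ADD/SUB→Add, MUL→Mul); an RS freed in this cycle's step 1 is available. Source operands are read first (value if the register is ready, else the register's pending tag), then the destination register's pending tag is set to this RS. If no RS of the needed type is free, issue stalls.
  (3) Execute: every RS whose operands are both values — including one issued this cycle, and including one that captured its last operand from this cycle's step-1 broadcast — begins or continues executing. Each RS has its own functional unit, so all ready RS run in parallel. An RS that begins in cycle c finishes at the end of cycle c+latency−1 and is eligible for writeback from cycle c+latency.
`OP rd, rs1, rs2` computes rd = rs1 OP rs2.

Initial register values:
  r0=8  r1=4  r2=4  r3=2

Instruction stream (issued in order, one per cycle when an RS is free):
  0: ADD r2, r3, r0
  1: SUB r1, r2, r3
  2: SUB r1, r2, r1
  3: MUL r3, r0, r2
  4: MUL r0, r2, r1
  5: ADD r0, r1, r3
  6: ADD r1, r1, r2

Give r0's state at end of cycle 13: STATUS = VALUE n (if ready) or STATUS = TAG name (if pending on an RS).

STATUS = VALUE 82

c1: issue ADD r2<-Add1 | r0:8,r1:4,r2:Add1,r3:2
c2: issue SUB r1<-Add2 | r0:8,r1:Add2,r2:Add1,r3:2
c3: CDB Add1=10; issue SUB r1<-Add1 | r0:8,r1:Add1,r2:10,r3:2
c4: issue MUL r3<-Mul1 | r0:8,r1:Add1,r2:10,r3:Mul1
c5: CDB Add2=8; issue MUL r0<-Mul2 | r0:Mul2,r1:Add1,r2:10,r3:Mul1
c6: issue ADD r0<-Add2 | r0:Add2,r1:Add1,r2:10,r3:Mul1
c7: CDB Add1=2; issue ADD r1<-Add1 | r0:Add2,r1:Add1,r2:10,r3:Mul1
c8: - | r0:Add2,r1:Add1,r2:10,r3:Mul1
c9: CDB Add1=12 | r0:Add2,r1:12,r2:10,r3:Mul1
c10: CDB Mul1=80 | r0:Add2,r1:12,r2:10,r3:80
c11: - | r0:Add2,r1:12,r2:10,r3:80
c12: CDB Add2=82 | r0:82,r1:12,r2:10,r3:80
c13: CDB Mul2=20 | r0:82,r1:12,r2:10,r3:80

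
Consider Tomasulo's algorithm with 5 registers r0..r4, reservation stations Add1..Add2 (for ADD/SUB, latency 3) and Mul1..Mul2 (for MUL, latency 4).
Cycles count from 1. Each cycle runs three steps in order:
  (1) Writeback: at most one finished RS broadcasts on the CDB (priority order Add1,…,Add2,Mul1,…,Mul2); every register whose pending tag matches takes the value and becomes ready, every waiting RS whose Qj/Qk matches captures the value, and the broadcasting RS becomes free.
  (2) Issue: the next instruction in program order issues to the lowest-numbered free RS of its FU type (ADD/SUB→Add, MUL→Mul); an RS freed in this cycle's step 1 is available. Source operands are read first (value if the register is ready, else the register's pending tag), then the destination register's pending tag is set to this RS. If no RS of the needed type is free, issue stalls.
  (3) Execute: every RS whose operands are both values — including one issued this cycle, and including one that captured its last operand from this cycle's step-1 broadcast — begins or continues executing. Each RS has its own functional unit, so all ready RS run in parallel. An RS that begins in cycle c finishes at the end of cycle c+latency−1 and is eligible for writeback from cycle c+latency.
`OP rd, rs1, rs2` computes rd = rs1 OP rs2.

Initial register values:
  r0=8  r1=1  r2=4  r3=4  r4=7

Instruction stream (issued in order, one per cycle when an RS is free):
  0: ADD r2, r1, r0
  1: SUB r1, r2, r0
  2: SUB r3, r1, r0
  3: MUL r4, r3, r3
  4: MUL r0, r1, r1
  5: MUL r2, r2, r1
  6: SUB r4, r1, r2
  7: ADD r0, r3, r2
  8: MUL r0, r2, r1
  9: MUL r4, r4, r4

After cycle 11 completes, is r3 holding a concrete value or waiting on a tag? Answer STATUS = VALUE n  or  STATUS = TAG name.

STATUS = VALUE -7

c1: issue ADD r2<-Add1 | r0:8,r1:1,r2:Add1,r3:4,r4:7
c2: issue SUB r1<-Add2 | r0:8,r1:Add2,r2:Add1,r3:4,r4:7
c3: stall | r0:8,r1:Add2,r2:Add1,r3:4,r4:7
c4: CDB Add1=9; issue SUB r3<-Add1 | r0:8,r1:Add2,r2:9,r3:Add1,r4:7
c5: issue MUL r4<-Mul1 | r0:8,r1:Add2,r2:9,r3:Add1,r4:Mul1
c6: issue MUL r0<-Mul2 | r0:Mul2,r1:Add2,r2:9,r3:Add1,r4:Mul1
c7: CDB Add2=1; stall | r0:Mul2,r1:1,r2:9,r3:Add1,r4:Mul1
c8: stall | r0:Mul2,r1:1,r2:9,r3:Add1,r4:Mul1
c9: stall | r0:Mul2,r1:1,r2:9,r3:Add1,r4:Mul1
c10: CDB Add1=-7; stall | r0:Mul2,r1:1,r2:9,r3:-7,r4:Mul1
c11: CDB Mul2=1; issue MUL r2<-Mul2 | r0:1,r1:1,r2:Mul2,r3:-7,r4:Mul1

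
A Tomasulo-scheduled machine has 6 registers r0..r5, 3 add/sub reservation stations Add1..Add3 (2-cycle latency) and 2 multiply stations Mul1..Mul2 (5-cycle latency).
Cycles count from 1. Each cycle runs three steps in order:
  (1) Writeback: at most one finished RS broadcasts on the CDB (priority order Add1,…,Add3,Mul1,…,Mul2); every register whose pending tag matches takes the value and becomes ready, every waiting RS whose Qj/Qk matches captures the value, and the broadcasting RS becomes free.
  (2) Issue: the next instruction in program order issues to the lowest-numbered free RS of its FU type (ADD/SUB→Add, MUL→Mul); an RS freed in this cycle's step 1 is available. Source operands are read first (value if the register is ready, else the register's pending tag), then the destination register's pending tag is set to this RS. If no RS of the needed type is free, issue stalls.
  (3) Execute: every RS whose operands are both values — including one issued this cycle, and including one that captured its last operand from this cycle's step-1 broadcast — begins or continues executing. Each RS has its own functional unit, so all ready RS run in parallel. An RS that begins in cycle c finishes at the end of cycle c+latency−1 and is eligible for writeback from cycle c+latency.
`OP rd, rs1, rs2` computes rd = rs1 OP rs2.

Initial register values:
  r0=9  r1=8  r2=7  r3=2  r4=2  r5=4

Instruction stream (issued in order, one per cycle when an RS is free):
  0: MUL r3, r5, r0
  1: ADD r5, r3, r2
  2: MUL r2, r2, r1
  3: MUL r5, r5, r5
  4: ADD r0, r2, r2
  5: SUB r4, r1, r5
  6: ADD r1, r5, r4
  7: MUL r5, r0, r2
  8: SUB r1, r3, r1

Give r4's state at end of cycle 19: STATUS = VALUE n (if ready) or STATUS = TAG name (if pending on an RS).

  c1: issue MUL r3<-Mul1  regs: r0:9,r1:8,r2:7,r3:Mul1,r4:2,r5:4
  c2: issue ADD r5<-Add1  regs: r0:9,r1:8,r2:7,r3:Mul1,r4:2,r5:Add1
  c3: issue MUL r2<-Mul2  regs: r0:9,r1:8,r2:Mul2,r3:Mul1,r4:2,r5:Add1
  c4: stall  regs: r0:9,r1:8,r2:Mul2,r3:Mul1,r4:2,r5:Add1
  c5: stall  regs: r0:9,r1:8,r2:Mul2,r3:Mul1,r4:2,r5:Add1
  c6: CDB Mul1=36; issue MUL r5<-Mul1  regs: r0:9,r1:8,r2:Mul2,r3:36,r4:2,r5:Mul1
  c7: issue ADD r0<-Add2  regs: r0:Add2,r1:8,r2:Mul2,r3:36,r4:2,r5:Mul1
  c8: CDB Add1=43; issue SUB r4<-Add1  regs: r0:Add2,r1:8,r2:Mul2,r3:36,r4:Add1,r5:Mul1
  c9: CDB Mul2=56; issue ADD r1<-Add3  regs: r0:Add2,r1:Add3,r2:56,r3:36,r4:Add1,r5:Mul1
  c10: issue MUL r5<-Mul2  regs: r0:Add2,r1:Add3,r2:56,r3:36,r4:Add1,r5:Mul2
  c11: CDB Add2=112; issue SUB r1<-Add2  regs: r0:112,r1:Add2,r2:56,r3:36,r4:Add1,r5:Mul2
  c12: -  regs: r0:112,r1:Add2,r2:56,r3:36,r4:Add1,r5:Mul2
  c13: CDB Mul1=1849  regs: r0:112,r1:Add2,r2:56,r3:36,r4:Add1,r5:Mul2
  c14: -  regs: r0:112,r1:Add2,r2:56,r3:36,r4:Add1,r5:Mul2
  c15: CDB Add1=-1841  regs: r0:112,r1:Add2,r2:56,r3:36,r4:-1841,r5:Mul2
  c16: CDB Mul2=6272  regs: r0:112,r1:Add2,r2:56,r3:36,r4:-1841,r5:6272
  c17: CDB Add3=8  regs: r0:112,r1:Add2,r2:56,r3:36,r4:-1841,r5:6272
  c18: -  regs: r0:112,r1:Add2,r2:56,r3:36,r4:-1841,r5:6272
  c19: CDB Add2=28  regs: r0:112,r1:28,r2:56,r3:36,r4:-1841,r5:6272

STATUS = VALUE -1841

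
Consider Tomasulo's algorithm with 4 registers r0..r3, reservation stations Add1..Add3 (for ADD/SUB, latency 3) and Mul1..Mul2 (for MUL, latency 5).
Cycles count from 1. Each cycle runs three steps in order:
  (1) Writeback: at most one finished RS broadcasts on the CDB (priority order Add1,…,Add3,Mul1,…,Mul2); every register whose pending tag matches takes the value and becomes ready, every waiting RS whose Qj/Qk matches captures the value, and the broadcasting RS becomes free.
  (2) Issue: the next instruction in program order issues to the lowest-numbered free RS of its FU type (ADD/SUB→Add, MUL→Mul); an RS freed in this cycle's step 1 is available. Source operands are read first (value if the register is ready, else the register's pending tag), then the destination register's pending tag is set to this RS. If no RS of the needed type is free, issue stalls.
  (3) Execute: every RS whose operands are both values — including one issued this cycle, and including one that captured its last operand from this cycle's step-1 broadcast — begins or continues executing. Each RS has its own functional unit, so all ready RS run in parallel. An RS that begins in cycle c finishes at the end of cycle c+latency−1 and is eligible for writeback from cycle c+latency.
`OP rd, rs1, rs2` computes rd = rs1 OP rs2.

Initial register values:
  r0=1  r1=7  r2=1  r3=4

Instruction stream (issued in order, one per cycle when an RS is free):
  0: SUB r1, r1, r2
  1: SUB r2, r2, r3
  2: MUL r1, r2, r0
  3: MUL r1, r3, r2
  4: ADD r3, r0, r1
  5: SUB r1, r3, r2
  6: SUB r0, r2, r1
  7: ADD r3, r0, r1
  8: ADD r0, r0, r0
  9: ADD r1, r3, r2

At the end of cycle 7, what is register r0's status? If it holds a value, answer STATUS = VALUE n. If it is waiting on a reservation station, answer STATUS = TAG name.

c1: issue SUB r1<-Add1 | r0:1,r1:Add1,r2:1,r3:4
c2: issue SUB r2<-Add2 | r0:1,r1:Add1,r2:Add2,r3:4
c3: issue MUL r1<-Mul1 | r0:1,r1:Mul1,r2:Add2,r3:4
c4: CDB Add1=6; issue MUL r1<-Mul2 | r0:1,r1:Mul2,r2:Add2,r3:4
c5: CDB Add2=-3; issue ADD r3<-Add1 | r0:1,r1:Mul2,r2:-3,r3:Add1
c6: issue SUB r1<-Add2 | r0:1,r1:Add2,r2:-3,r3:Add1
c7: issue SUB r0<-Add3 | r0:Add3,r1:Add2,r2:-3,r3:Add1

STATUS = TAG Add3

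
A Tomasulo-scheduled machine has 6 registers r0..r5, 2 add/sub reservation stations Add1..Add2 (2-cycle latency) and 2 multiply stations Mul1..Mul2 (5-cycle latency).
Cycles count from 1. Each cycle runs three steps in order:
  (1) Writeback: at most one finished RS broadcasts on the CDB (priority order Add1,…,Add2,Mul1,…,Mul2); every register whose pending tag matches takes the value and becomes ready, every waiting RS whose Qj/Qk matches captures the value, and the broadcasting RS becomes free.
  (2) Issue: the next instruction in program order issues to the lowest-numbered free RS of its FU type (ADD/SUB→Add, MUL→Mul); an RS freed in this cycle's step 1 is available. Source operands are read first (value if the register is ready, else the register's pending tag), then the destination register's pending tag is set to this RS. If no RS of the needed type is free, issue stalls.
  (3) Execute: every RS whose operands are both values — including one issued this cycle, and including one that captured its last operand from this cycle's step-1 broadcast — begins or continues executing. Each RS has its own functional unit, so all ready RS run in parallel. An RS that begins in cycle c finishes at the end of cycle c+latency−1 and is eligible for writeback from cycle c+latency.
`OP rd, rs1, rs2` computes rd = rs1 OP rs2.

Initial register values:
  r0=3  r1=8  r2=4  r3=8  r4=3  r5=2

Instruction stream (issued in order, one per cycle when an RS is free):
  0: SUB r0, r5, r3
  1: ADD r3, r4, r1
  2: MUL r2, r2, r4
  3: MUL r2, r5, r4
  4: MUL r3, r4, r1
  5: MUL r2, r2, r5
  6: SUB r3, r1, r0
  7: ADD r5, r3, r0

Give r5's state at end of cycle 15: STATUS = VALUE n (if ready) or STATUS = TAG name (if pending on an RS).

STATUS = VALUE 8

cycle 1: issue SUB r0<-Add1 // r0:Add1,r1:8,r2:4,r3:8,r4:3,r5:2
cycle 2: issue ADD r3<-Add2 // r0:Add1,r1:8,r2:4,r3:Add2,r4:3,r5:2
cycle 3: CDB Add1=-6; issue MUL r2<-Mul1 // r0:-6,r1:8,r2:Mul1,r3:Add2,r4:3,r5:2
cycle 4: CDB Add2=11; issue MUL r2<-Mul2 // r0:-6,r1:8,r2:Mul2,r3:11,r4:3,r5:2
cycle 5: stall // r0:-6,r1:8,r2:Mul2,r3:11,r4:3,r5:2
cycle 6: stall // r0:-6,r1:8,r2:Mul2,r3:11,r4:3,r5:2
cycle 7: stall // r0:-6,r1:8,r2:Mul2,r3:11,r4:3,r5:2
cycle 8: CDB Mul1=12; issue MUL r3<-Mul1 // r0:-6,r1:8,r2:Mul2,r3:Mul1,r4:3,r5:2
cycle 9: CDB Mul2=6; issue MUL r2<-Mul2 // r0:-6,r1:8,r2:Mul2,r3:Mul1,r4:3,r5:2
cycle 10: issue SUB r3<-Add1 // r0:-6,r1:8,r2:Mul2,r3:Add1,r4:3,r5:2
cycle 11: issue ADD r5<-Add2 // r0:-6,r1:8,r2:Mul2,r3:Add1,r4:3,r5:Add2
cycle 12: CDB Add1=14 // r0:-6,r1:8,r2:Mul2,r3:14,r4:3,r5:Add2
cycle 13: CDB Mul1=24 // r0:-6,r1:8,r2:Mul2,r3:14,r4:3,r5:Add2
cycle 14: CDB Add2=8 // r0:-6,r1:8,r2:Mul2,r3:14,r4:3,r5:8
cycle 15: CDB Mul2=12 // r0:-6,r1:8,r2:12,r3:14,r4:3,r5:8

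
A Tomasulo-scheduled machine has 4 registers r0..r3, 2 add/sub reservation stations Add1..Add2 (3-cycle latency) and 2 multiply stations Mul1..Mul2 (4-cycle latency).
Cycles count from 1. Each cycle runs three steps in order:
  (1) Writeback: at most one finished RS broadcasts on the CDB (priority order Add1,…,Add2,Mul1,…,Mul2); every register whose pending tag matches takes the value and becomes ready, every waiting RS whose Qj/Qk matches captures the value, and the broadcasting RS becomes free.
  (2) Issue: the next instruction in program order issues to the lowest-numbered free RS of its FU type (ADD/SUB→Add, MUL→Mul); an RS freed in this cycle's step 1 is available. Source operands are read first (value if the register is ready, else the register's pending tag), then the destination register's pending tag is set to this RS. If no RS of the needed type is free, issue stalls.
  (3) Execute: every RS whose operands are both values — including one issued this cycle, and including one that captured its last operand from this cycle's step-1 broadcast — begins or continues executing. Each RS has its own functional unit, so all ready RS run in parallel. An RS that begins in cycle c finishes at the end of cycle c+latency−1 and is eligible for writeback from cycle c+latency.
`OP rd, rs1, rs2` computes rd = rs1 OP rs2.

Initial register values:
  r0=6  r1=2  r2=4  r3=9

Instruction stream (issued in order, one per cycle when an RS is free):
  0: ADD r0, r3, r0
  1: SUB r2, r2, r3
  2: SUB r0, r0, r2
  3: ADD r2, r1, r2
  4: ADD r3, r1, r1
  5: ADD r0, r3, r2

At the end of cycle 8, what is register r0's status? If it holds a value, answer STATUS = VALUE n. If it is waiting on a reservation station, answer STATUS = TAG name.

cycle 1: issue ADD r0<-Add1 // r0:Add1,r1:2,r2:4,r3:9
cycle 2: issue SUB r2<-Add2 // r0:Add1,r1:2,r2:Add2,r3:9
cycle 3: stall // r0:Add1,r1:2,r2:Add2,r3:9
cycle 4: CDB Add1=15; issue SUB r0<-Add1 // r0:Add1,r1:2,r2:Add2,r3:9
cycle 5: CDB Add2=-5; issue ADD r2<-Add2 // r0:Add1,r1:2,r2:Add2,r3:9
cycle 6: stall // r0:Add1,r1:2,r2:Add2,r3:9
cycle 7: stall // r0:Add1,r1:2,r2:Add2,r3:9
cycle 8: CDB Add1=20; issue ADD r3<-Add1 // r0:20,r1:2,r2:Add2,r3:Add1

STATUS = VALUE 20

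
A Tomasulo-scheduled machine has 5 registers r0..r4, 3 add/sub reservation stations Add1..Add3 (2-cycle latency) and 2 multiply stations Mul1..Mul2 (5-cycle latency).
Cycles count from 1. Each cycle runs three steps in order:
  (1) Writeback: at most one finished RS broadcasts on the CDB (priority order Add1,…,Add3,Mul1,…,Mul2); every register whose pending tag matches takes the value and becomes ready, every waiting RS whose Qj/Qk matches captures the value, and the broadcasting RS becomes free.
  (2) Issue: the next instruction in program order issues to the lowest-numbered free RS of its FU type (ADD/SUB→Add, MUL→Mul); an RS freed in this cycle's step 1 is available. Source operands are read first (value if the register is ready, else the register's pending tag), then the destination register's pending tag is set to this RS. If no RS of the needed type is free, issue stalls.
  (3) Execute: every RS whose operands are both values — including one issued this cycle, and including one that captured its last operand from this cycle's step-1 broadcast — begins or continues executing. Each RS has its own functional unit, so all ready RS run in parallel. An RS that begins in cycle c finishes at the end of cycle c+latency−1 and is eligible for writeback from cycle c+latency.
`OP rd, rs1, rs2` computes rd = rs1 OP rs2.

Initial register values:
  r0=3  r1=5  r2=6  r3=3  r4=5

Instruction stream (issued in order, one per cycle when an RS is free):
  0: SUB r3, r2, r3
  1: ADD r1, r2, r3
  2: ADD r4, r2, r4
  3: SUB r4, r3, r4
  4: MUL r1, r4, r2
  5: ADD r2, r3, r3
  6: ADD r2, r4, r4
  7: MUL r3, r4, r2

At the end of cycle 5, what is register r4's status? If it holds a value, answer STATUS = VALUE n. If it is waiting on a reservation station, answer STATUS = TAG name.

STATUS = TAG Add3

c1: issue SUB r3<-Add1 | r0:3,r1:5,r2:6,r3:Add1,r4:5
c2: issue ADD r1<-Add2 | r0:3,r1:Add2,r2:6,r3:Add1,r4:5
c3: CDB Add1=3; issue ADD r4<-Add1 | r0:3,r1:Add2,r2:6,r3:3,r4:Add1
c4: issue SUB r4<-Add3 | r0:3,r1:Add2,r2:6,r3:3,r4:Add3
c5: CDB Add1=11; issue MUL r1<-Mul1 | r0:3,r1:Mul1,r2:6,r3:3,r4:Add3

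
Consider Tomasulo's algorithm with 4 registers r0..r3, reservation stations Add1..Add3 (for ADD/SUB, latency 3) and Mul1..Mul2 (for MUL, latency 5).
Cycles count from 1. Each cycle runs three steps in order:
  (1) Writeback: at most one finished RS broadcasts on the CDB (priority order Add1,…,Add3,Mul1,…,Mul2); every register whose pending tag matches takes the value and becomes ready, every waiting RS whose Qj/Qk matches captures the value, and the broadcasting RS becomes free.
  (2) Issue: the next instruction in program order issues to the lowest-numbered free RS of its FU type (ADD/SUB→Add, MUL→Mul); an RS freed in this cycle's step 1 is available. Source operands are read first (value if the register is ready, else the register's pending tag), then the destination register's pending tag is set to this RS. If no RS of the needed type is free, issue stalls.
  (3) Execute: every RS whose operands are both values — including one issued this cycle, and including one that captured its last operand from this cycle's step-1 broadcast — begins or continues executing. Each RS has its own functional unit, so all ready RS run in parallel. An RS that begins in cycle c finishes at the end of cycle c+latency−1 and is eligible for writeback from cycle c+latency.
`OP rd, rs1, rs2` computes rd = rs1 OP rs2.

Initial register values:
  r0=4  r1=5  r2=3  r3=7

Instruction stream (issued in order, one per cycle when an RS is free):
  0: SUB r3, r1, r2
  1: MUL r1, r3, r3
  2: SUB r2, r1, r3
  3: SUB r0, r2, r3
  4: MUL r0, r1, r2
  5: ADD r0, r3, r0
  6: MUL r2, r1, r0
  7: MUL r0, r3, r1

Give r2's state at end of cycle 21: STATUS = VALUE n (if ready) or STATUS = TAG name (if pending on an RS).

cycle 1: issue SUB r3<-Add1 // r0:4,r1:5,r2:3,r3:Add1
cycle 2: issue MUL r1<-Mul1 // r0:4,r1:Mul1,r2:3,r3:Add1
cycle 3: issue SUB r2<-Add2 // r0:4,r1:Mul1,r2:Add2,r3:Add1
cycle 4: CDB Add1=2; issue SUB r0<-Add1 // r0:Add1,r1:Mul1,r2:Add2,r3:2
cycle 5: issue MUL r0<-Mul2 // r0:Mul2,r1:Mul1,r2:Add2,r3:2
cycle 6: issue ADD r0<-Add3 // r0:Add3,r1:Mul1,r2:Add2,r3:2
cycle 7: stall // r0:Add3,r1:Mul1,r2:Add2,r3:2
cycle 8: stall // r0:Add3,r1:Mul1,r2:Add2,r3:2
cycle 9: CDB Mul1=4; issue MUL r2<-Mul1 // r0:Add3,r1:4,r2:Mul1,r3:2
cycle 10: stall // r0:Add3,r1:4,r2:Mul1,r3:2
cycle 11: stall // r0:Add3,r1:4,r2:Mul1,r3:2
cycle 12: CDB Add2=2; stall // r0:Add3,r1:4,r2:Mul1,r3:2
cycle 13: stall // r0:Add3,r1:4,r2:Mul1,r3:2
cycle 14: stall // r0:Add3,r1:4,r2:Mul1,r3:2
cycle 15: CDB Add1=0; stall // r0:Add3,r1:4,r2:Mul1,r3:2
cycle 16: stall // r0:Add3,r1:4,r2:Mul1,r3:2
cycle 17: CDB Mul2=8; issue MUL r0<-Mul2 // r0:Mul2,r1:4,r2:Mul1,r3:2
cycle 18: - // r0:Mul2,r1:4,r2:Mul1,r3:2
cycle 19: - // r0:Mul2,r1:4,r2:Mul1,r3:2
cycle 20: CDB Add3=10 // r0:Mul2,r1:4,r2:Mul1,r3:2
cycle 21: - // r0:Mul2,r1:4,r2:Mul1,r3:2

STATUS = TAG Mul1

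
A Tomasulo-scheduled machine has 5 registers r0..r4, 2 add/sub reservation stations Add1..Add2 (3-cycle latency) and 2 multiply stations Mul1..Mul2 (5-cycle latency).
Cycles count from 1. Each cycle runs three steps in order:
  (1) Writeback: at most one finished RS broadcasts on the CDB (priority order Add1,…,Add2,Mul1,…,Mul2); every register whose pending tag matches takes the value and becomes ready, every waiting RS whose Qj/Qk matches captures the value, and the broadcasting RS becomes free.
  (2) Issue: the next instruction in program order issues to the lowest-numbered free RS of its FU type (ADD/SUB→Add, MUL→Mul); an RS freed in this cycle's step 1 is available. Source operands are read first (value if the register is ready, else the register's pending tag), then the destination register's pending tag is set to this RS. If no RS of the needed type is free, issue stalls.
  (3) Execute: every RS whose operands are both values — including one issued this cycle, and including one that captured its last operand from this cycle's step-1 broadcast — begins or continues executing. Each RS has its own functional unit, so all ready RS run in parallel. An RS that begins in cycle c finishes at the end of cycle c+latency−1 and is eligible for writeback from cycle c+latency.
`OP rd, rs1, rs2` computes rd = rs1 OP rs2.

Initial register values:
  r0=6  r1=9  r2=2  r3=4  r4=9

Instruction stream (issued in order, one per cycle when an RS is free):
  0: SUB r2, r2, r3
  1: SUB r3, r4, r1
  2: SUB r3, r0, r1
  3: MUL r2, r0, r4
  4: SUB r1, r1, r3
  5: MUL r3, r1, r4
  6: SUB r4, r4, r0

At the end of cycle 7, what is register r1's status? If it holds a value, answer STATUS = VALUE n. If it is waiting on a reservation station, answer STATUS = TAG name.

STATUS = TAG Add2

c1: issue SUB r2<-Add1 | r0:6,r1:9,r2:Add1,r3:4,r4:9
c2: issue SUB r3<-Add2 | r0:6,r1:9,r2:Add1,r3:Add2,r4:9
c3: stall | r0:6,r1:9,r2:Add1,r3:Add2,r4:9
c4: CDB Add1=-2; issue SUB r3<-Add1 | r0:6,r1:9,r2:-2,r3:Add1,r4:9
c5: CDB Add2=0; issue MUL r2<-Mul1 | r0:6,r1:9,r2:Mul1,r3:Add1,r4:9
c6: issue SUB r1<-Add2 | r0:6,r1:Add2,r2:Mul1,r3:Add1,r4:9
c7: CDB Add1=-3; issue MUL r3<-Mul2 | r0:6,r1:Add2,r2:Mul1,r3:Mul2,r4:9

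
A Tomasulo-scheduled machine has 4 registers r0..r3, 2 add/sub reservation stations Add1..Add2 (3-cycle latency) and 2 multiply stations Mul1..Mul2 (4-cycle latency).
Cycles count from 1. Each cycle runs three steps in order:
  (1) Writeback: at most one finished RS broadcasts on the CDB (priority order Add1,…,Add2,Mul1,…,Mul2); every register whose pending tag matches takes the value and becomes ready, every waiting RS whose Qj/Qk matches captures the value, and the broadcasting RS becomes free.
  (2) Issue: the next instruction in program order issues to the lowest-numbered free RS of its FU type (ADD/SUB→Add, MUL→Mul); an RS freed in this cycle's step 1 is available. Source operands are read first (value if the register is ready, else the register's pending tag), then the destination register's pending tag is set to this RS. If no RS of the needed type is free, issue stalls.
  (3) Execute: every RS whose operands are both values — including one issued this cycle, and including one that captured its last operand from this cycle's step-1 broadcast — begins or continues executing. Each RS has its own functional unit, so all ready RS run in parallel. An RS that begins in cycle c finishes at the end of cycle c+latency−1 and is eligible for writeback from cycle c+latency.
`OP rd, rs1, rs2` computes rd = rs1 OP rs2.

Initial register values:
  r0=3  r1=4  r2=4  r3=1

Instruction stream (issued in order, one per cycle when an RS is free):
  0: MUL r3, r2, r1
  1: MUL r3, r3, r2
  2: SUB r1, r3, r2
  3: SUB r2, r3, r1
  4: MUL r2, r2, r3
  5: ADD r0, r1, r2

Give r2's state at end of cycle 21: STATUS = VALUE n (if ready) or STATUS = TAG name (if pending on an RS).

STATUS = VALUE 256

  c1: issue MUL r3<-Mul1  regs: r0:3,r1:4,r2:4,r3:Mul1
  c2: issue MUL r3<-Mul2  regs: r0:3,r1:4,r2:4,r3:Mul2
  c3: issue SUB r1<-Add1  regs: r0:3,r1:Add1,r2:4,r3:Mul2
  c4: issue SUB r2<-Add2  regs: r0:3,r1:Add1,r2:Add2,r3:Mul2
  c5: CDB Mul1=16; issue MUL r2<-Mul1  regs: r0:3,r1:Add1,r2:Mul1,r3:Mul2
  c6: stall  regs: r0:3,r1:Add1,r2:Mul1,r3:Mul2
  c7: stall  regs: r0:3,r1:Add1,r2:Mul1,r3:Mul2
  c8: stall  regs: r0:3,r1:Add1,r2:Mul1,r3:Mul2
  c9: CDB Mul2=64; stall  regs: r0:3,r1:Add1,r2:Mul1,r3:64
  c10: stall  regs: r0:3,r1:Add1,r2:Mul1,r3:64
  c11: stall  regs: r0:3,r1:Add1,r2:Mul1,r3:64
  c12: CDB Add1=60; issue ADD r0<-Add1  regs: r0:Add1,r1:60,r2:Mul1,r3:64
  c13: -  regs: r0:Add1,r1:60,r2:Mul1,r3:64
  c14: -  regs: r0:Add1,r1:60,r2:Mul1,r3:64
  c15: CDB Add2=4  regs: r0:Add1,r1:60,r2:Mul1,r3:64
  c16: -  regs: r0:Add1,r1:60,r2:Mul1,r3:64
  c17: -  regs: r0:Add1,r1:60,r2:Mul1,r3:64
  c18: -  regs: r0:Add1,r1:60,r2:Mul1,r3:64
  c19: CDB Mul1=256  regs: r0:Add1,r1:60,r2:256,r3:64
  c20: -  regs: r0:Add1,r1:60,r2:256,r3:64
  c21: -  regs: r0:Add1,r1:60,r2:256,r3:64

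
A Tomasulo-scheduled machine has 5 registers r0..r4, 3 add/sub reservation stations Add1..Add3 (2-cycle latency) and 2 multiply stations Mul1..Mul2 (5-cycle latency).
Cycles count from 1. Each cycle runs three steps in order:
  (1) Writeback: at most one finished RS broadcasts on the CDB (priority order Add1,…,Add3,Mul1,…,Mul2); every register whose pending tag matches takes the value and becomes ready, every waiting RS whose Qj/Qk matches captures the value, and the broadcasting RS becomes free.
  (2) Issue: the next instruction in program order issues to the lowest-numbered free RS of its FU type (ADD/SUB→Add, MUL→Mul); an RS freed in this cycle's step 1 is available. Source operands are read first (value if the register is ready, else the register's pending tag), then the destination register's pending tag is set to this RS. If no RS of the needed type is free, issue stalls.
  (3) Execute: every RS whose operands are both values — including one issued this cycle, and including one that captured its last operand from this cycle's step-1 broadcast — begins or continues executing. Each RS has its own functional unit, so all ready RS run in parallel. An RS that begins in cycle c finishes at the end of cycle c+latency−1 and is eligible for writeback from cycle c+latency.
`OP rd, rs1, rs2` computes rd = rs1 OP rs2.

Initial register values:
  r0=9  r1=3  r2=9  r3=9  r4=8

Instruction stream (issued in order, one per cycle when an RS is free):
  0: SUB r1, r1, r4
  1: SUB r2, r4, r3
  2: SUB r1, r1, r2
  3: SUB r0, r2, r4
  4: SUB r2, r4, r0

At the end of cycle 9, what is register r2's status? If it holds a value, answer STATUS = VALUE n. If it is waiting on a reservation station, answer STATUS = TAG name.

STATUS = VALUE 17

  c1: issue SUB r1<-Add1  regs: r0:9,r1:Add1,r2:9,r3:9,r4:8
  c2: issue SUB r2<-Add2  regs: r0:9,r1:Add1,r2:Add2,r3:9,r4:8
  c3: CDB Add1=-5; issue SUB r1<-Add1  regs: r0:9,r1:Add1,r2:Add2,r3:9,r4:8
  c4: CDB Add2=-1; issue SUB r0<-Add2  regs: r0:Add2,r1:Add1,r2:-1,r3:9,r4:8
  c5: issue SUB r2<-Add3  regs: r0:Add2,r1:Add1,r2:Add3,r3:9,r4:8
  c6: CDB Add1=-4  regs: r0:Add2,r1:-4,r2:Add3,r3:9,r4:8
  c7: CDB Add2=-9  regs: r0:-9,r1:-4,r2:Add3,r3:9,r4:8
  c8: -  regs: r0:-9,r1:-4,r2:Add3,r3:9,r4:8
  c9: CDB Add3=17  regs: r0:-9,r1:-4,r2:17,r3:9,r4:8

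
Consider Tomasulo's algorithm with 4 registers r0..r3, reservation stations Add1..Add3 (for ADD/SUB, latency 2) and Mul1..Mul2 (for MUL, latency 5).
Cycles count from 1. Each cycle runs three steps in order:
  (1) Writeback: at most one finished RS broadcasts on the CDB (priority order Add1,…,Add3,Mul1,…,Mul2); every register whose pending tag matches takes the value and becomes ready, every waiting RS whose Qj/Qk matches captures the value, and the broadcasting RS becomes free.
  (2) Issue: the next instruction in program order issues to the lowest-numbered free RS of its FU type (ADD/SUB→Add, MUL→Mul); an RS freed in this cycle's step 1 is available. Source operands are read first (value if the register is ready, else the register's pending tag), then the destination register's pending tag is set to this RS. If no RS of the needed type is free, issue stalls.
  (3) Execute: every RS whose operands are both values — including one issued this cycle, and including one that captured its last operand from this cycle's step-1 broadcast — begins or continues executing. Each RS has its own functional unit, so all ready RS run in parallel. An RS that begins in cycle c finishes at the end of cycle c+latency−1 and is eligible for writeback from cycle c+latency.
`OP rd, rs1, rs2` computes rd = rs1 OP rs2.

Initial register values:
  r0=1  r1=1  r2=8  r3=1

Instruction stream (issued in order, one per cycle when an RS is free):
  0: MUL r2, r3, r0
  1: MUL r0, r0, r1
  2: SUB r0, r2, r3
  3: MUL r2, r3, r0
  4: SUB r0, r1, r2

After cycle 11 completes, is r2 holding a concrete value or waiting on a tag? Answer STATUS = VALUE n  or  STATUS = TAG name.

  c1: issue MUL r2<-Mul1  regs: r0:1,r1:1,r2:Mul1,r3:1
  c2: issue MUL r0<-Mul2  regs: r0:Mul2,r1:1,r2:Mul1,r3:1
  c3: issue SUB r0<-Add1  regs: r0:Add1,r1:1,r2:Mul1,r3:1
  c4: stall  regs: r0:Add1,r1:1,r2:Mul1,r3:1
  c5: stall  regs: r0:Add1,r1:1,r2:Mul1,r3:1
  c6: CDB Mul1=1; issue MUL r2<-Mul1  regs: r0:Add1,r1:1,r2:Mul1,r3:1
  c7: CDB Mul2=1; issue SUB r0<-Add2  regs: r0:Add2,r1:1,r2:Mul1,r3:1
  c8: CDB Add1=0  regs: r0:Add2,r1:1,r2:Mul1,r3:1
  c9: -  regs: r0:Add2,r1:1,r2:Mul1,r3:1
  c10: -  regs: r0:Add2,r1:1,r2:Mul1,r3:1
  c11: -  regs: r0:Add2,r1:1,r2:Mul1,r3:1

STATUS = TAG Mul1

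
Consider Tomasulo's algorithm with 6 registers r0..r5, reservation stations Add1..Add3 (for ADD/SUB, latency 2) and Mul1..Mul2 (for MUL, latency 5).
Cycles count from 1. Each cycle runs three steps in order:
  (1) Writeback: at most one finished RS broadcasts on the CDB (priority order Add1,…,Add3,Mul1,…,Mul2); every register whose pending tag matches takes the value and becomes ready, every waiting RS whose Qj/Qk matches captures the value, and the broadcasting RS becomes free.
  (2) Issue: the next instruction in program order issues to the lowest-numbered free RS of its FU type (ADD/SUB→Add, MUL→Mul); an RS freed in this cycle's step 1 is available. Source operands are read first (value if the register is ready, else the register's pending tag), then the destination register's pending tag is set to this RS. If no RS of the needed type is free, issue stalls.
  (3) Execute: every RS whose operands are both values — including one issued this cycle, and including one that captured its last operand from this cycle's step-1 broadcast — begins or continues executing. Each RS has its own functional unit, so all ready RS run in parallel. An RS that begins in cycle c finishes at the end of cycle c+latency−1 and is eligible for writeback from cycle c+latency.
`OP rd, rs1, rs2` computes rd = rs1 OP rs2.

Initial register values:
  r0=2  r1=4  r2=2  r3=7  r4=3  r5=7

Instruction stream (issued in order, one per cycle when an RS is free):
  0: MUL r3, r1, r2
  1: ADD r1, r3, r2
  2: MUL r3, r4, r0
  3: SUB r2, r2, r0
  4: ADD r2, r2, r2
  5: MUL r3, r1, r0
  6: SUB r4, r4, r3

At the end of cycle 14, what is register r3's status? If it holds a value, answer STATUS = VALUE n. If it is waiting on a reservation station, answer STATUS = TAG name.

STATUS = VALUE 20

cycle 1: issue MUL r3<-Mul1 // r0:2,r1:4,r2:2,r3:Mul1,r4:3,r5:7
cycle 2: issue ADD r1<-Add1 // r0:2,r1:Add1,r2:2,r3:Mul1,r4:3,r5:7
cycle 3: issue MUL r3<-Mul2 // r0:2,r1:Add1,r2:2,r3:Mul2,r4:3,r5:7
cycle 4: issue SUB r2<-Add2 // r0:2,r1:Add1,r2:Add2,r3:Mul2,r4:3,r5:7
cycle 5: issue ADD r2<-Add3 // r0:2,r1:Add1,r2:Add3,r3:Mul2,r4:3,r5:7
cycle 6: CDB Add2=0; stall // r0:2,r1:Add1,r2:Add3,r3:Mul2,r4:3,r5:7
cycle 7: CDB Mul1=8; issue MUL r3<-Mul1 // r0:2,r1:Add1,r2:Add3,r3:Mul1,r4:3,r5:7
cycle 8: CDB Add3=0; issue SUB r4<-Add2 // r0:2,r1:Add1,r2:0,r3:Mul1,r4:Add2,r5:7
cycle 9: CDB Add1=10 // r0:2,r1:10,r2:0,r3:Mul1,r4:Add2,r5:7
cycle 10: CDB Mul2=6 // r0:2,r1:10,r2:0,r3:Mul1,r4:Add2,r5:7
cycle 11: - // r0:2,r1:10,r2:0,r3:Mul1,r4:Add2,r5:7
cycle 12: - // r0:2,r1:10,r2:0,r3:Mul1,r4:Add2,r5:7
cycle 13: - // r0:2,r1:10,r2:0,r3:Mul1,r4:Add2,r5:7
cycle 14: CDB Mul1=20 // r0:2,r1:10,r2:0,r3:20,r4:Add2,r5:7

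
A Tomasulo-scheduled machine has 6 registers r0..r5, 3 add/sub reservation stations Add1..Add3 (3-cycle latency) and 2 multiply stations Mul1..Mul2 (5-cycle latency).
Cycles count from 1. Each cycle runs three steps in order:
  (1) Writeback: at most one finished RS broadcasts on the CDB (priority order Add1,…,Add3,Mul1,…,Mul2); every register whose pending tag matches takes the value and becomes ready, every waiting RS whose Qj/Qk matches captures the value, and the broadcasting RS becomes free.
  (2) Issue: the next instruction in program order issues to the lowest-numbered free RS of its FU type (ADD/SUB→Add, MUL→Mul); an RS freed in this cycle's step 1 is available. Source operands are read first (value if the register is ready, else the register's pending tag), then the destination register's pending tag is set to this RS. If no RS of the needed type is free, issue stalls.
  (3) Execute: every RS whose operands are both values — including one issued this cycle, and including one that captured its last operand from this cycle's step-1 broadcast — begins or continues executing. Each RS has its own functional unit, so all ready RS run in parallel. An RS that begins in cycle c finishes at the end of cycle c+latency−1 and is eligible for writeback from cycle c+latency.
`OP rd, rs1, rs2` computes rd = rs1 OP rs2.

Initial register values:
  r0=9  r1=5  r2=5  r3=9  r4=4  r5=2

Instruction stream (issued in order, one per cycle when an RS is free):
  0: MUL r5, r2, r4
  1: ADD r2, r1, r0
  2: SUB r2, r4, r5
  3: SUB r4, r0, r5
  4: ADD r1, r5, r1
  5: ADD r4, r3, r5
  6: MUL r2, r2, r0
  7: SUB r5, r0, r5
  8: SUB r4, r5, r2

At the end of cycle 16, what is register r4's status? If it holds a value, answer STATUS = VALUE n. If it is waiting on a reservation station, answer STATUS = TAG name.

STATUS = TAG Add1

cycle 1: issue MUL r5<-Mul1 // r0:9,r1:5,r2:5,r3:9,r4:4,r5:Mul1
cycle 2: issue ADD r2<-Add1 // r0:9,r1:5,r2:Add1,r3:9,r4:4,r5:Mul1
cycle 3: issue SUB r2<-Add2 // r0:9,r1:5,r2:Add2,r3:9,r4:4,r5:Mul1
cycle 4: issue SUB r4<-Add3 // r0:9,r1:5,r2:Add2,r3:9,r4:Add3,r5:Mul1
cycle 5: CDB Add1=14; issue ADD r1<-Add1 // r0:9,r1:Add1,r2:Add2,r3:9,r4:Add3,r5:Mul1
cycle 6: CDB Mul1=20; stall // r0:9,r1:Add1,r2:Add2,r3:9,r4:Add3,r5:20
cycle 7: stall // r0:9,r1:Add1,r2:Add2,r3:9,r4:Add3,r5:20
cycle 8: stall // r0:9,r1:Add1,r2:Add2,r3:9,r4:Add3,r5:20
cycle 9: CDB Add1=25; issue ADD r4<-Add1 // r0:9,r1:25,r2:Add2,r3:9,r4:Add1,r5:20
cycle 10: CDB Add2=-16; issue MUL r2<-Mul1 // r0:9,r1:25,r2:Mul1,r3:9,r4:Add1,r5:20
cycle 11: CDB Add3=-11; issue SUB r5<-Add2 // r0:9,r1:25,r2:Mul1,r3:9,r4:Add1,r5:Add2
cycle 12: CDB Add1=29; issue SUB r4<-Add1 // r0:9,r1:25,r2:Mul1,r3:9,r4:Add1,r5:Add2
cycle 13: - // r0:9,r1:25,r2:Mul1,r3:9,r4:Add1,r5:Add2
cycle 14: CDB Add2=-11 // r0:9,r1:25,r2:Mul1,r3:9,r4:Add1,r5:-11
cycle 15: CDB Mul1=-144 // r0:9,r1:25,r2:-144,r3:9,r4:Add1,r5:-11
cycle 16: - // r0:9,r1:25,r2:-144,r3:9,r4:Add1,r5:-11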